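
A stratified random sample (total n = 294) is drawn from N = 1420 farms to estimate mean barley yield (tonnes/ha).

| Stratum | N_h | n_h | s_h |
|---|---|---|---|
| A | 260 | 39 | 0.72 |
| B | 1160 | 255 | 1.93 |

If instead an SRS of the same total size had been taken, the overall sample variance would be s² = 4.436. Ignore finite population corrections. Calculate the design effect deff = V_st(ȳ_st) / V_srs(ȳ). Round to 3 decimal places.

V̂(ȳ_st) = Σ W_h² s_h²/n_h, with W_h = N_h/N and N = 1420:
  stratum A: (260/1420)²·0.72²/39 = 0.000445626
  stratum B: (1160/1420)²·1.93²/255 = 0.00974796
V_st = 0.0101936
V_srs = s²/n = 4.436/294 = 0.0150884
deff = V_st / V_srs = 0.0101936/0.0150884 = 0.6756

deff ≈ 0.676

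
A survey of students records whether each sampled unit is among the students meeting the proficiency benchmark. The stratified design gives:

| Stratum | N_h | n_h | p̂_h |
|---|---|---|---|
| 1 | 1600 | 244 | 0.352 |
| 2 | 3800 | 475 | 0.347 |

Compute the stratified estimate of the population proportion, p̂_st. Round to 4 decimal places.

p̂_st ≈ 0.3485

N = 5400; stratum weights W_h = N_h/N.
p̂_st = Σ W_h p̂_h = (1600·0.352 + 3800·0.347)/5400 = 0.34848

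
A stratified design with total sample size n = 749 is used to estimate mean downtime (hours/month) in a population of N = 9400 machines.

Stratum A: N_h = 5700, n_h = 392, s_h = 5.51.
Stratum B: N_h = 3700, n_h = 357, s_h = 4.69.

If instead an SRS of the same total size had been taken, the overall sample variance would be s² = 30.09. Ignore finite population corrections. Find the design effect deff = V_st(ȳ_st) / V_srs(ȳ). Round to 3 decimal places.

V̂(ȳ_st) = Σ W_h² s_h²/n_h, with W_h = N_h/N and N = 9400:
  stratum A: (5700/9400)²·5.51²/392 = 0.0284781
  stratum B: (3700/9400)²·4.69²/357 = 0.00954608
V_st = 0.0380242
V_srs = s²/n = 30.09/749 = 0.0401736
deff = V_st / V_srs = 0.0380242/0.0401736 = 0.9465

deff ≈ 0.946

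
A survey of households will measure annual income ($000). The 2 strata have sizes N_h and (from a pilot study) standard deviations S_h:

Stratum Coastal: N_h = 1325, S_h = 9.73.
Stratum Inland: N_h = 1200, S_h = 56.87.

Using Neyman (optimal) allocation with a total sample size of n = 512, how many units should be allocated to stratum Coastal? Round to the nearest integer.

81

Neyman allocation: n_h = n · N_h S_h / Σ N_i S_i, with n = 512.
  stratum Coastal: N_h·S_h = 1325·9.73 = 12892.25
  stratum Inland: N_h·S_h = 1200·56.87 = 68244.00
Σ N_h S_h = 81136.25
n for stratum Coastal = 512·12892.25/81136.25 = 81.355 → 81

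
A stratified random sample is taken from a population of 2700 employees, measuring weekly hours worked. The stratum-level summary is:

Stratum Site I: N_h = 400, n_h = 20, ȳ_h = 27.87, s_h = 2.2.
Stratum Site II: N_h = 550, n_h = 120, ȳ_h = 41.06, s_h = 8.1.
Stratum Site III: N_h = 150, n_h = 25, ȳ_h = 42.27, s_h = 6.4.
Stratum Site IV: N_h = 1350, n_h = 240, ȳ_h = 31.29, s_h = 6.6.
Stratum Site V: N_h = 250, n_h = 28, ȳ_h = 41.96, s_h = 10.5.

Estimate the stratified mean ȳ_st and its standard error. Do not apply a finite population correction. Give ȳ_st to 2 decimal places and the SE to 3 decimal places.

ȳ_st = Σ W_h ȳ_h = (400·27.87 + 550·41.06 + 150·42.27 + 1350·31.29 + 250·41.96)/2700 = 34.37148
V̂(ȳ_st) = Σ W_h² s_h²/n_h, with W_h = N_h/N and N = 2700:
  stratum Site I: (400/2700)²·2.2²/20 = 0.00531139
  stratum Site II: (550/2700)²·8.1²/120 = 0.0226875
  stratum Site III: (150/2700)²·6.4²/25 = 0.00505679
  stratum Site IV: (1350/2700)²·6.6²/240 = 0.045375
  stratum Site V: (250/2700)²·10.5²/28 = 0.0337577
V̂(ȳ_st) = 0.112188
SE(ȳ_st) = √0.112188 = 0.334945

ȳ_st ≈ 34.37, SE ≈ 0.335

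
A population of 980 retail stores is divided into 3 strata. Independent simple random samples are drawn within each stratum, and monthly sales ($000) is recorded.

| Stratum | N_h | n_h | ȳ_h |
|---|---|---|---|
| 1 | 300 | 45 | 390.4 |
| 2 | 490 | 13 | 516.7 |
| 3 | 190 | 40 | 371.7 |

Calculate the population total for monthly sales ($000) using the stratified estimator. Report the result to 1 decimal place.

τ̂_st = Σ N_h ȳ_h = 300·390.4 + 490·516.7 + 190·371.7 = 440926.0

τ̂_st ≈ 440926.0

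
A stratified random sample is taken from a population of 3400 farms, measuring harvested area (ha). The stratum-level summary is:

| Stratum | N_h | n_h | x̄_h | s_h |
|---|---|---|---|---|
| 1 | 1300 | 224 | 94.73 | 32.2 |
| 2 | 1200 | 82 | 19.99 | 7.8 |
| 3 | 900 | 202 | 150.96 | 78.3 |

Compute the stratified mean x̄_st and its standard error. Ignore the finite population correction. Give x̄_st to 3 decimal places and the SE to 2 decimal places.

x̄_st = Σ W_h x̄_h = (1300·94.73 + 1200·19.99 + 900·150.96)/3400 = 83.23559
V̂(x̄_st) = Σ W_h² s_h²/n_h, with W_h = N_h/N and N = 3400:
  stratum 1: (1300/3400)²·32.2²/224 = 0.676694
  stratum 2: (1200/3400)²·7.8²/82 = 0.092423
  stratum 3: (900/3400)²·78.3²/202 = 2.12667
V̂(x̄_st) = 2.89578
SE(x̄_st) = √2.89578 = 1.7017

x̄_st ≈ 83.236, SE ≈ 1.70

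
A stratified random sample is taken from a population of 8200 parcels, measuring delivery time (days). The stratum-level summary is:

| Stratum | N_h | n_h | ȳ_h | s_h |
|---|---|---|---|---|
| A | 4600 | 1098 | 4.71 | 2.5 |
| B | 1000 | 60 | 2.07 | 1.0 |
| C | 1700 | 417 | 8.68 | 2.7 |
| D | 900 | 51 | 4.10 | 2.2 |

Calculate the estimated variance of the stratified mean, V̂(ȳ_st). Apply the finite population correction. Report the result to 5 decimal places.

V̂(ȳ_st) = Σ W_h² (1 − n_h/N_h) s_h²/n_h, with W_h = N_h/N and N = 8200:
  stratum A: (4600/8200)²·(1 − 1098/4600)·2.5²/1098 = 0.00136372
  stratum B: (1000/8200)²·(1 − 60/1000)·1.0²/60 = 0.000232996
  stratum C: (1700/8200)²·(1 − 417/1700)·2.7²/417 = 0.000567073
  stratum D: (900/8200)²·(1 − 51/900)·2.2²/51 = 0.00107844
V̂(ȳ_st) = 0.00324223

V̂(ȳ_st) ≈ 0.00324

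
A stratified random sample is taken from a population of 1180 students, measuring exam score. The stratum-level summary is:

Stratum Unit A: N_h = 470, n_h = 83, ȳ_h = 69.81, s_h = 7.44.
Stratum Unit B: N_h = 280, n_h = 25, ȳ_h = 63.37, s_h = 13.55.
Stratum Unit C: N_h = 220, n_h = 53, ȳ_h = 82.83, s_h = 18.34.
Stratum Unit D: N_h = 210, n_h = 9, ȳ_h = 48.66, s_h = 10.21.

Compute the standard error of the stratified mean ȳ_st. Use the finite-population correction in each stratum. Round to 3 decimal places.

V̂(ȳ_st) = Σ W_h² (1 − n_h/N_h) s_h²/n_h, with W_h = N_h/N and N = 1180:
  stratum Unit A: (470/1180)²·(1 − 83/470)·7.44²/83 = 0.0871189
  stratum Unit B: (280/1180)²·(1 − 25/280)·13.55²/25 = 0.376593
  stratum Unit C: (220/1180)²·(1 − 53/220)·18.34²/53 = 0.167455
  stratum Unit D: (210/1180)²·(1 − 9/210)·10.21²/9 = 0.351124
V̂(ȳ_st) = 0.982291
SE(ȳ_st) = √0.982291 = 0.991106

SE(ȳ_st) ≈ 0.991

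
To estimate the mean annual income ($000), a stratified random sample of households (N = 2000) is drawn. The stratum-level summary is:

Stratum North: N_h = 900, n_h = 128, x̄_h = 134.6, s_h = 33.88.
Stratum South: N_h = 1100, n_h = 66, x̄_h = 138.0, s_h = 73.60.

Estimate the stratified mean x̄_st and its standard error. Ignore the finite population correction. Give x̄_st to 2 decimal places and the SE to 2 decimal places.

x̄_st = Σ W_h x̄_h = (900·134.6 + 1100·138.0)/2000 = 136.47000
V̂(x̄_st) = Σ W_h² s_h²/n_h, with W_h = N_h/N and N = 2000:
  stratum North: (900/2000)²·33.88²/128 = 1.81594
  stratum South: (1100/2000)²·73.60²/66 = 24.8277
V̂(x̄_st) = 26.6437
SE(x̄_st) = √26.6437 = 5.16175

x̄_st ≈ 136.47, SE ≈ 5.16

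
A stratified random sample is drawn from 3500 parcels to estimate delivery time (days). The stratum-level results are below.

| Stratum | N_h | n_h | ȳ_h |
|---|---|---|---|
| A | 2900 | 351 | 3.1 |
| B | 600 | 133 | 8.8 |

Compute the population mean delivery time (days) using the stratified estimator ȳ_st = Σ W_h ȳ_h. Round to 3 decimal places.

ȳ_st ≈ 4.077

N = Σ N_h = 3500. Stratum weights W_h = N_h/N.
ȳ_st = (2900·3.1 + 600·8.8) / 3500 = 4.07714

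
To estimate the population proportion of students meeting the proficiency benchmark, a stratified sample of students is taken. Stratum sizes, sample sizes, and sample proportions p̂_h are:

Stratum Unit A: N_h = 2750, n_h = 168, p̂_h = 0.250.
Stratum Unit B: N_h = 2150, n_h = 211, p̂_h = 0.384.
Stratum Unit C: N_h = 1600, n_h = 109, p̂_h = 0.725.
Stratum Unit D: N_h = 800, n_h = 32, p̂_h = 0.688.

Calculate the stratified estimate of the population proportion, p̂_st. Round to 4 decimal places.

N = 7300; stratum weights W_h = N_h/N.
p̂_st = Σ W_h p̂_h = (2750·0.250 + 2150·0.384 + 1600·0.725 + 800·0.688)/7300 = 0.44158

p̂_st ≈ 0.4416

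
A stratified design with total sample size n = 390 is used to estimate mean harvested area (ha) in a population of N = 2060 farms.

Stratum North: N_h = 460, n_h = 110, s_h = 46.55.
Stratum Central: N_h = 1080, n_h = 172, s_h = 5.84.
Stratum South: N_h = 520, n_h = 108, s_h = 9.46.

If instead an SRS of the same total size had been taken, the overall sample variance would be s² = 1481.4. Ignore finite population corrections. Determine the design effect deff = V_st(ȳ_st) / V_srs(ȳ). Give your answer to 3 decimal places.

deff ≈ 0.287

V̂(ȳ_st) = Σ W_h² s_h²/n_h, with W_h = N_h/N and N = 2060:
  stratum North: (460/2060)²·46.55²/110 = 0.982263
  stratum Central: (1080/2060)²·5.84²/172 = 0.0545017
  stratum South: (520/2060)²·9.46²/108 = 0.0527996
V_st = 1.08956
V_srs = s²/n = 1481.4/390 = 3.79846
deff = V_st / V_srs = 1.08956/3.79846 = 0.2868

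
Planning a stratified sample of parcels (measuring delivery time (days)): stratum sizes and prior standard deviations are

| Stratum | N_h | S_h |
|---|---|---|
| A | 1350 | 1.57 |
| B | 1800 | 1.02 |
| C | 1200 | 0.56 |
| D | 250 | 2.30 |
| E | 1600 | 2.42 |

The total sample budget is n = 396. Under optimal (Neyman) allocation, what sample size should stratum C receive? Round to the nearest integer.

Neyman allocation: n_h = n · N_h S_h / Σ N_i S_i, with n = 396.
  stratum A: N_h·S_h = 1350·1.57 = 2119.50
  stratum B: N_h·S_h = 1800·1.02 = 1836.00
  stratum C: N_h·S_h = 1200·0.56 = 672.00
  stratum D: N_h·S_h = 250·2.30 = 575.00
  stratum E: N_h·S_h = 1600·2.42 = 3872.00
Σ N_h S_h = 9074.50
n for stratum C = 396·672.00/9074.50 = 29.325 → 29

29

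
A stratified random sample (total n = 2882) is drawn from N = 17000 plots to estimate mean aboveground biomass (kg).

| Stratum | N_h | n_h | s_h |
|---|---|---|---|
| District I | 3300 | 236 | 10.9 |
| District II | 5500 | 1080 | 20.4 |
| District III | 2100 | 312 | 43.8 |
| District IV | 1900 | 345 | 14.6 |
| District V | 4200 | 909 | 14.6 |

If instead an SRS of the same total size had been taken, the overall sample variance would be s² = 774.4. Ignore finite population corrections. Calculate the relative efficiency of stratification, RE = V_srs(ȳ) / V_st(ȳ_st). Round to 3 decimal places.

V̂(ȳ_st) = Σ W_h² s_h²/n_h, with W_h = N_h/N and N = 17000:
  stratum District I: (3300/17000)²·10.9²/236 = 0.0189702
  stratum District II: (5500/17000)²·20.4²/1080 = 0.0403333
  stratum District III: (2100/17000)²·43.8²/312 = 0.0938284
  stratum District IV: (1900/17000)²·14.6²/345 = 0.00771784
  stratum District V: (4200/17000)²·14.6²/909 = 0.0143134
V_st = 0.175163
V_srs = s²/n = 774.4/2882 = 0.268702
Relative efficiency = V_srs / V_st = 0.268702/0.175163 = 1.5340

RE ≈ 1.534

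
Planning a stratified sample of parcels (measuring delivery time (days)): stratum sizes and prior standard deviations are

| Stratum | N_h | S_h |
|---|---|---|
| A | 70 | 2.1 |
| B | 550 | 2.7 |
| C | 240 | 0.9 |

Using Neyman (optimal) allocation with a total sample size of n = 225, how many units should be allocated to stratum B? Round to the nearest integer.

Neyman allocation: n_h = n · N_h S_h / Σ N_i S_i, with n = 225.
  stratum A: N_h·S_h = 70·2.1 = 147.00
  stratum B: N_h·S_h = 550·2.7 = 1485.00
  stratum C: N_h·S_h = 240·0.9 = 216.00
Σ N_h S_h = 1848.00
n for stratum B = 225·1485.00/1848.00 = 180.804 → 181

181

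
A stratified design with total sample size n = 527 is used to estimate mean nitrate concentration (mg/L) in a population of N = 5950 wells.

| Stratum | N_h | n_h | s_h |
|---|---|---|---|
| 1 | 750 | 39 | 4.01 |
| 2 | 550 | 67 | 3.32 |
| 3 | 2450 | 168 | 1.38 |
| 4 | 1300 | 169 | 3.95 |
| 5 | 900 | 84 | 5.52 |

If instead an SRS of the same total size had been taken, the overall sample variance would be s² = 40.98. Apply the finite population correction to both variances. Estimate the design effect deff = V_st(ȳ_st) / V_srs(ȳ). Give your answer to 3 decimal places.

V̂(ȳ_st) = Σ W_h² (1 − n_h/N_h) s_h²/n_h, with W_h = N_h/N and N = 5950:
  stratum 1: (750/5950)²·(1 − 39/750)·4.01²/39 = 0.00621042
  stratum 2: (550/5950)²·(1 − 67/550)·3.32²/67 = 0.00123446
  stratum 3: (2450/5950)²·(1 − 168/2450)·1.38²/168 = 0.00179018
  stratum 4: (1300/5950)²·(1 − 169/1300)·3.95²/169 = 0.00383424
  stratum 5: (900/5950)²·(1 − 84/900)·5.52²/84 = 0.00752485
V_st = 0.0205941
V_srs = (1 − 527/5950)·40.98/527 = 0.0708735
deff = V_st / V_srs = 0.0205941/0.0708735 = 0.2906

deff ≈ 0.291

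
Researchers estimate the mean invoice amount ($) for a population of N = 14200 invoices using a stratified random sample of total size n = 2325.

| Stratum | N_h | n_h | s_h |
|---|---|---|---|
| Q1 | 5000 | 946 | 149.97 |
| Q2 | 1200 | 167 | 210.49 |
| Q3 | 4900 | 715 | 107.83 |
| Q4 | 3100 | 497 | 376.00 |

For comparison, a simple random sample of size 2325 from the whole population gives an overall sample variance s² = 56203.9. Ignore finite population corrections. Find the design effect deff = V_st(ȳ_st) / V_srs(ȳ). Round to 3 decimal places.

deff ≈ 0.841

V̂(ȳ_st) = Σ W_h² s_h²/n_h, with W_h = N_h/N and N = 14200:
  stratum Q1: (5000/14200)²·149.97²/946 = 2.94768
  stratum Q2: (1200/14200)²·210.49²/167 = 1.89466
  stratum Q3: (4900/14200)²·107.83²/715 = 1.93637
  stratum Q4: (3100/14200)²·376.00²/497 = 13.5571
V_st = 20.3358
V_srs = s²/n = 56203.9/2325 = 24.1737
deff = V_st / V_srs = 20.3358/24.1737 = 0.8412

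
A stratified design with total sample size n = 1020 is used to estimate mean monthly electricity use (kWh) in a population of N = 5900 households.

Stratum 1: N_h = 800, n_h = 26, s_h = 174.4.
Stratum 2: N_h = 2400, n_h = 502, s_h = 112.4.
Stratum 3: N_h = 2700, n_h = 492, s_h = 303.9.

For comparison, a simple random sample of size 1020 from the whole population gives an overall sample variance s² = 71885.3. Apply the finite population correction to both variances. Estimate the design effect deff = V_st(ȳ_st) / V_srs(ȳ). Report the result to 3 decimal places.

V̂(ȳ_st) = Σ W_h² (1 − n_h/N_h) s_h²/n_h, with W_h = N_h/N and N = 5900:
  stratum 1: (800/5900)²·(1 − 26/800)·174.4²/26 = 20.8088
  stratum 2: (2400/5900)²·(1 − 502/2400)·112.4²/502 = 3.29331
  stratum 3: (2700/5900)²·(1 − 492/2700)·303.9²/492 = 32.1481
V_st = 56.2502
V_srs = (1 − 1020/5900)·71885.3/1020 = 58.2918
deff = V_st / V_srs = 56.2502/58.2918 = 0.9650

deff ≈ 0.965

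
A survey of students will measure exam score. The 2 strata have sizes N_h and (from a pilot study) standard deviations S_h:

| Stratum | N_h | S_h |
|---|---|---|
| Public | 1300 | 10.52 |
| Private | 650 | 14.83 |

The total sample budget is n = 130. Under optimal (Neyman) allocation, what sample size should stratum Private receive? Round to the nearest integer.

Neyman allocation: n_h = n · N_h S_h / Σ N_i S_i, with n = 130.
  stratum Public: N_h·S_h = 1300·10.52 = 13676.00
  stratum Private: N_h·S_h = 650·14.83 = 9639.50
Σ N_h S_h = 23315.50
n for stratum Private = 130·9639.50/23315.50 = 53.747 → 54

54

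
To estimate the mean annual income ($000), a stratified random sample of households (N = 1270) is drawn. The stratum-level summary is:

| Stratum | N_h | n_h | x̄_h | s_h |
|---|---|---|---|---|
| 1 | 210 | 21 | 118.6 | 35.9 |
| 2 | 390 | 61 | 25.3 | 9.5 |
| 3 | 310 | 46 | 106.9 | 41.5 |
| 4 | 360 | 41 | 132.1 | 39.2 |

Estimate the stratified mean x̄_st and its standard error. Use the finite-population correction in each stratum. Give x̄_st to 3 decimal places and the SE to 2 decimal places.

x̄_st = Σ W_h x̄_h = (210·118.6 + 390·25.3 + 310·106.9 + 360·132.1)/1270 = 90.91969
V̂(x̄_st) = Σ W_h² (1 − n_h/N_h) s_h²/n_h, with W_h = N_h/N and N = 1270:
  stratum 1: (210/1270)²·(1 − 21/210)·35.9²/21 = 1.51023
  stratum 2: (390/1270)²·(1 − 61/390)·9.5²/61 = 0.117698
  stratum 3: (310/1270)²·(1 − 46/310)·41.5²/46 = 1.89975
  stratum 4: (360/1270)²·(1 − 41/360)·39.2²/41 = 2.66854
V̂(x̄_st) = 6.19622
SE(x̄_st) = √6.19622 = 2.48922

x̄_st ≈ 90.920, SE ≈ 2.49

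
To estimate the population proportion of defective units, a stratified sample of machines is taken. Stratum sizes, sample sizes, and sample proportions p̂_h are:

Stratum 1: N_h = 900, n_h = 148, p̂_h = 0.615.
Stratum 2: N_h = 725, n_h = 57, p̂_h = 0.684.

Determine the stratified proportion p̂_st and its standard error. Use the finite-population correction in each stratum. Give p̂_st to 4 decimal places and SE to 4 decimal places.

N = 1625; stratum weights W_h = N_h/N.
p̂_st = Σ W_h p̂_h = (900·0.615 + 725·0.684)/1625 = 0.64578
V̂(p̂_st) = Σ W_h² (1 − n_h/N_h) p̂_h(1−p̂_h)/(n_h−1):
  stratum 1: (900/1625)²·(1 − 148/900)·0.615·0.385/147 = 0.000412831
  stratum 2: (725/1625)²·(1 − 57/725)·0.684·0.316/56 = 0.000707885
V̂(p̂_st) = 0.00112072; SE = √V̂ = 0.0334771

p̂_st ≈ 0.6458, SE ≈ 0.0335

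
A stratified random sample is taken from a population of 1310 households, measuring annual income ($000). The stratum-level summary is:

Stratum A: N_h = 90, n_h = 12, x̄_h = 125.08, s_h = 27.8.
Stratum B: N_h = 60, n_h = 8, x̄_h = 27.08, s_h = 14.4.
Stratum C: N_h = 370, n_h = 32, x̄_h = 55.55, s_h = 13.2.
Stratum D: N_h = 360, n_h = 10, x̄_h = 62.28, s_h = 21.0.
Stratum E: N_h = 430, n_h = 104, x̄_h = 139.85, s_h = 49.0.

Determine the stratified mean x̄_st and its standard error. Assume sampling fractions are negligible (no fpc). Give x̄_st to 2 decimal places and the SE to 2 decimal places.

x̄_st = Σ W_h x̄_h = (90·125.08 + 60·27.08 + 370·55.55 + 360·62.28 + 430·139.85)/1310 = 88.54336
V̂(x̄_st) = Σ W_h² s_h²/n_h, with W_h = N_h/N and N = 1310:
  stratum A: (90/1310)²·27.8²/12 = 0.303984
  stratum B: (60/1310)²·14.4²/8 = 0.0543745
  stratum C: (370/1310)²·13.2²/32 = 0.434369
  stratum D: (360/1310)²·21.0²/10 = 3.33044
  stratum E: (430/1310)²·49.0²/104 = 2.48744
V̂(x̄_st) = 6.61061
SE(x̄_st) = √6.61061 = 2.57111

x̄_st ≈ 88.54, SE ≈ 2.57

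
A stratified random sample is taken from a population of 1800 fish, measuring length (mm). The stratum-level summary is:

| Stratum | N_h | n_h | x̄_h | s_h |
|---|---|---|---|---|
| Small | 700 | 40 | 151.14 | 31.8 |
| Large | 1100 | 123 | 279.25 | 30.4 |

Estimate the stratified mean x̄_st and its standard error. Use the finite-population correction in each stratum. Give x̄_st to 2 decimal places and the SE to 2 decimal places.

x̄_st ≈ 229.43, SE ≈ 2.47

x̄_st = Σ W_h x̄_h = (700·151.14 + 1100·279.25)/1800 = 229.42944
V̂(x̄_st) = Σ W_h² (1 − n_h/N_h) s_h²/n_h, with W_h = N_h/N and N = 1800:
  stratum Small: (700/1800)²·(1 − 40/700)·31.8²/40 = 3.60488
  stratum Large: (1100/1800)²·(1 − 123/1100)·30.4²/123 = 2.49221
V̂(x̄_st) = 6.09709
SE(x̄_st) = √6.09709 = 2.46923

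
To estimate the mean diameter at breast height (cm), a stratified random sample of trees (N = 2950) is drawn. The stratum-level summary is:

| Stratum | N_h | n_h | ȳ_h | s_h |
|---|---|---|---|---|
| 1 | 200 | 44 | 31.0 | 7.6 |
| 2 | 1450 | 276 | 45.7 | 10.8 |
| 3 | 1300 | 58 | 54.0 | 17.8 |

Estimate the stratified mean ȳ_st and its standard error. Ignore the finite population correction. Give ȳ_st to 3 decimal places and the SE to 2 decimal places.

ȳ_st ≈ 48.361, SE ≈ 1.08

ȳ_st = Σ W_h ȳ_h = (200·31.0 + 1450·45.7 + 1300·54.0)/2950 = 48.36102
V̂(ȳ_st) = Σ W_h² s_h²/n_h, with W_h = N_h/N and N = 2950:
  stratum 1: (200/2950)²·7.6²/44 = 0.00603379
  stratum 2: (1450/2950)²·10.8²/276 = 0.102101
  stratum 3: (1300/2950)²·17.8²/58 = 1.06085
V̂(ȳ_st) = 1.16899
SE(ȳ_st) = √1.16899 = 1.0812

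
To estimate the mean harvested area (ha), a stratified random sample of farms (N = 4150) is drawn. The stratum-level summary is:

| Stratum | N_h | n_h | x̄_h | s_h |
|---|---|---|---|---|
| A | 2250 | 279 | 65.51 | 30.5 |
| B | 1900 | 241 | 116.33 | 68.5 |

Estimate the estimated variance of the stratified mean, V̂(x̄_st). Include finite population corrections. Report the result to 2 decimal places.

V̂(x̄_st) ≈ 4.42

V̂(x̄_st) = Σ W_h² (1 − n_h/N_h) s_h²/n_h, with W_h = N_h/N and N = 4150:
  stratum A: (2250/4150)²·(1 − 279/2250)·30.5²/279 = 0.858556
  stratum B: (1900/4150)²·(1 − 241/1900)·68.5²/241 = 3.56343
V̂(x̄_st) = 4.42198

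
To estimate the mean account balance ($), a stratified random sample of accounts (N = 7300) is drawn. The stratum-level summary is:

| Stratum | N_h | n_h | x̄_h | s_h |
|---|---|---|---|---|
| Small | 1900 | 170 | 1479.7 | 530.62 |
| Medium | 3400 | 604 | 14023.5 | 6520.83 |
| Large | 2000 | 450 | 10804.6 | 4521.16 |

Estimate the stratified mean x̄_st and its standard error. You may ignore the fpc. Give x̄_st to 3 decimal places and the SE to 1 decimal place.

x̄_st = Σ W_h x̄_h = (1900·1479.7 + 3400·14023.5 + 2000·10804.6)/7300 = 9876.78493
V̂(x̄_st) = Σ W_h² s_h²/n_h, with W_h = N_h/N and N = 7300:
  stratum Small: (1900/7300)²·530.62²/170 = 112.197
  stratum Medium: (3400/7300)²·6520.83²/604 = 15271.5
  stratum Large: (2000/7300)²·4521.16²/450 = 3409.58
V̂(x̄_st) = 18793.3
SE(x̄_st) = √18793.3 = 137.088

x̄_st ≈ 9876.785, SE ≈ 137.1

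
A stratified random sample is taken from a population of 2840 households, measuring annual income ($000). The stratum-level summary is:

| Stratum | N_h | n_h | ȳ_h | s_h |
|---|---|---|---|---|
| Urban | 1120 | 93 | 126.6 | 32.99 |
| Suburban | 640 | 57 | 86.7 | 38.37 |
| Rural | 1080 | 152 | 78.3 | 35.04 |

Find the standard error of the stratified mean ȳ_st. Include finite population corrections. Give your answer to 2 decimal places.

V̂(ȳ_st) = Σ W_h² (1 − n_h/N_h) s_h²/n_h, with W_h = N_h/N and N = 2840:
  stratum Urban: (1120/2840)²·(1 − 93/1120)·32.99²/93 = 1.66891
  stratum Suburban: (640/2840)²·(1 − 57/640)·38.37²/57 = 1.19487
  stratum Rural: (1080/2840)²·(1 − 152/1080)·35.04²/152 = 1.00374
V̂(ȳ_st) = 3.86752
SE(ȳ_st) = √3.86752 = 1.9666

SE(ȳ_st) ≈ 1.97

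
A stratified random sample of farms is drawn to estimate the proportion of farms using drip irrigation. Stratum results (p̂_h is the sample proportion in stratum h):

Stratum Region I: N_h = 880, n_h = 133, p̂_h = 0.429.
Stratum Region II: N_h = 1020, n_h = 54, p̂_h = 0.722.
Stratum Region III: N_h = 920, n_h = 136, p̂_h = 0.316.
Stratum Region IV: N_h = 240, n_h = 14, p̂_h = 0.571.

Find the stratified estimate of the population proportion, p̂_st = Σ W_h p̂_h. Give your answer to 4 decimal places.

N = 3060; stratum weights W_h = N_h/N.
p̂_st = Σ W_h p̂_h = (880·0.429 + 1020·0.722 + 920·0.316 + 240·0.571)/3060 = 0.50383

p̂_st ≈ 0.5038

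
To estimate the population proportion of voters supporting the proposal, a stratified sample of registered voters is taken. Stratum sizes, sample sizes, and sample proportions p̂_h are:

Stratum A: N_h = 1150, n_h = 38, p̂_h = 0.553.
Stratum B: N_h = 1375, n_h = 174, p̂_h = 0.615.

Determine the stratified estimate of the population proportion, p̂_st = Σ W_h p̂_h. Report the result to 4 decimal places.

p̂_st ≈ 0.5868

N = 2525; stratum weights W_h = N_h/N.
p̂_st = Σ W_h p̂_h = (1150·0.553 + 1375·0.615)/2525 = 0.58676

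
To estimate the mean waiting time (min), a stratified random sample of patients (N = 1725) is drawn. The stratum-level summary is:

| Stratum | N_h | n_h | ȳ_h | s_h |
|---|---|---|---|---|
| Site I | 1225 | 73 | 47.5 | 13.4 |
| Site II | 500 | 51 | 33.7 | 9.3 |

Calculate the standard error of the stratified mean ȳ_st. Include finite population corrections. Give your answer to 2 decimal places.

V̂(ȳ_st) = Σ W_h² (1 − n_h/N_h) s_h²/n_h, with W_h = N_h/N and N = 1725:
  stratum Site I: (1225/1725)²·(1 − 73/1225)·13.4²/73 = 1.16653
  stratum Site II: (500/1725)²·(1 − 51/500)·9.3²/51 = 0.127948
V̂(ȳ_st) = 1.29448
SE(ȳ_st) = √1.29448 = 1.13775

SE(ȳ_st) ≈ 1.14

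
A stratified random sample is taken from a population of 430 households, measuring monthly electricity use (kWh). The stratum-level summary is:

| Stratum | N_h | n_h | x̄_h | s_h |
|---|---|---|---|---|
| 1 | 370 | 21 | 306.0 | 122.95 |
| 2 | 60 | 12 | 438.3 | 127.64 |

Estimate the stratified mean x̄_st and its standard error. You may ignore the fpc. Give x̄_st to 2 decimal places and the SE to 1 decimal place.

x̄_st = Σ W_h x̄_h = (370·306.0 + 60·438.3)/430 = 324.46047
V̂(x̄_st) = Σ W_h² s_h²/n_h, with W_h = N_h/N and N = 430:
  stratum 1: (370/430)²·122.95²/21 = 532.972
  stratum 2: (60/430)²·127.64²/12 = 26.4337
V̂(x̄_st) = 559.406
SE(x̄_st) = √559.406 = 23.6518

x̄_st ≈ 324.46, SE ≈ 23.7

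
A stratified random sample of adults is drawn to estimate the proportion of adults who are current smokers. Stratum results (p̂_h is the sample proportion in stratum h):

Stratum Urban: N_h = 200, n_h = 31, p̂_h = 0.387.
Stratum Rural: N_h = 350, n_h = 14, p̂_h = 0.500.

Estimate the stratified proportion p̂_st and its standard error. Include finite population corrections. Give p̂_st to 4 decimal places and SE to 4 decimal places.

p̂_st ≈ 0.4589, SE ≈ 0.0914

N = 550; stratum weights W_h = N_h/N.
p̂_st = Σ W_h p̂_h = (200·0.387 + 350·0.500)/550 = 0.45891
V̂(p̂_st) = Σ W_h² (1 − n_h/N_h) p̂_h(1−p̂_h)/(n_h−1):
  stratum Urban: (200/550)²·(1 − 31/200)·0.387·0.613/30 = 0.000883571
  stratum Rural: (350/550)²·(1 − 14/350)·0.500·0.500/13 = 0.00747616
V̂(p̂_st) = 0.00835973; SE = √V̂ = 0.0914316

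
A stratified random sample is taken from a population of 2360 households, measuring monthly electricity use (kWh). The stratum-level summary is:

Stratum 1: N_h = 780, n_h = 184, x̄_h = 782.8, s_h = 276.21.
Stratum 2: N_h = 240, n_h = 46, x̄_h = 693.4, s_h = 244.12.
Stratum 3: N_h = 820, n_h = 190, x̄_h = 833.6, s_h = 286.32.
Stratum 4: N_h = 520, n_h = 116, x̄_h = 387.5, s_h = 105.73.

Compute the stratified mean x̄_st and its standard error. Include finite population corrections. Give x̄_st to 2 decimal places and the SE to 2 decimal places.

x̄_st = Σ W_h x̄_h = (780·782.8 + 240·693.4 + 820·833.6 + 520·387.5)/2360 = 704.25932
V̂(x̄_st) = Σ W_h² (1 − n_h/N_h) s_h²/n_h, with W_h = N_h/N and N = 2360:
  stratum 1: (780/2360)²·(1 − 184/780)·276.21²/184 = 34.6081
  stratum 2: (240/2360)²·(1 − 46/240)·244.12²/46 = 10.8302
  stratum 3: (820/2360)²·(1 − 190/820)·286.32²/190 = 40.0203
  stratum 4: (520/2360)²·(1 − 116/520)·105.73²/116 = 3.63496
V̂(x̄_st) = 89.0936
SE(x̄_st) = √89.0936 = 9.43894

x̄_st ≈ 704.26, SE ≈ 9.44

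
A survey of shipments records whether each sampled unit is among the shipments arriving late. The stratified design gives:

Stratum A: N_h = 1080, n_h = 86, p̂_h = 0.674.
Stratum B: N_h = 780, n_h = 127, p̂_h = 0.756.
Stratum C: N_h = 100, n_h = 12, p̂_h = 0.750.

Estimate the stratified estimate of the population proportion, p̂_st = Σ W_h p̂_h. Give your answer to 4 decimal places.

p̂_st ≈ 0.7105

N = 1960; stratum weights W_h = N_h/N.
p̂_st = Σ W_h p̂_h = (1080·0.674 + 780·0.756 + 100·0.750)/1960 = 0.71051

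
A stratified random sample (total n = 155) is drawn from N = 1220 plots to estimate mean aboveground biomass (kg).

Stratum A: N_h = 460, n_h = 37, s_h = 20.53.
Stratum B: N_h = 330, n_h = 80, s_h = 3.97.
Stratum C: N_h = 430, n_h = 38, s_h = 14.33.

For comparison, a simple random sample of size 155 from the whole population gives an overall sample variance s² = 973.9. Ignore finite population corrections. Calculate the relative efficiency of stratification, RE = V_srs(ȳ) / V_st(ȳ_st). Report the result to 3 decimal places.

RE ≈ 2.726

V̂(ȳ_st) = Σ W_h² s_h²/n_h, with W_h = N_h/N and N = 1220:
  stratum A: (460/1220)²·20.53²/37 = 1.61947
  stratum B: (330/1220)²·3.97²/80 = 0.0144145
  stratum C: (430/1220)²·14.33²/38 = 0.671315
V_st = 2.3052
V_srs = s²/n = 973.9/155 = 6.28323
Relative efficiency = V_srs / V_st = 6.28323/2.3052 = 2.7257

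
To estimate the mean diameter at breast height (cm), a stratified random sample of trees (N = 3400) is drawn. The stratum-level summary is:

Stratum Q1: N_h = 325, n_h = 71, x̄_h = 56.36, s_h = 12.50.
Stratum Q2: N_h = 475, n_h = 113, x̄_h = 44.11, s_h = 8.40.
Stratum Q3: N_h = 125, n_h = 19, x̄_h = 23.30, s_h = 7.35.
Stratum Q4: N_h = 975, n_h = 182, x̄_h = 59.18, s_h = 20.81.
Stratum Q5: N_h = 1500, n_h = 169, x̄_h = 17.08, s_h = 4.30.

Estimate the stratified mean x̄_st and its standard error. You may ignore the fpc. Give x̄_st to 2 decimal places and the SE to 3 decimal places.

x̄_st ≈ 36.91, SE ≈ 0.503

x̄_st = Σ W_h x̄_h = (325·56.36 + 475·44.11 + 125·23.30 + 975·59.18 + 1500·17.08)/3400 = 36.91243
V̂(x̄_st) = Σ W_h² s_h²/n_h, with W_h = N_h/N and N = 3400:
  stratum Q1: (325/3400)²·12.50²/71 = 0.0201081
  stratum Q2: (475/3400)²·8.40²/113 = 0.0121874
  stratum Q3: (125/3400)²·7.35²/19 = 0.00384311
  stratum Q4: (975/3400)²·20.81²/182 = 0.19567
  stratum Q5: (1500/3400)²·4.30²/169 = 0.0212949
V̂(x̄_st) = 0.253103
SE(x̄_st) = √0.253103 = 0.503094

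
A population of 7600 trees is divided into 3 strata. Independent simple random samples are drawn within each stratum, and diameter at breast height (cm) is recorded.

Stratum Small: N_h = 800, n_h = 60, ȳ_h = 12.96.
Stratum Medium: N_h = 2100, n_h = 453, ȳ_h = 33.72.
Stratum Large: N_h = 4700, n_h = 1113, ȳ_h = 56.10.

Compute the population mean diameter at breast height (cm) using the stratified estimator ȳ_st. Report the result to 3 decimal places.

ȳ_st ≈ 45.375

N = Σ N_h = 7600. Stratum weights W_h = N_h/N.
ȳ_st = (800·12.96 + 2100·33.72 + 4700·56.10) / 7600 = 45.37500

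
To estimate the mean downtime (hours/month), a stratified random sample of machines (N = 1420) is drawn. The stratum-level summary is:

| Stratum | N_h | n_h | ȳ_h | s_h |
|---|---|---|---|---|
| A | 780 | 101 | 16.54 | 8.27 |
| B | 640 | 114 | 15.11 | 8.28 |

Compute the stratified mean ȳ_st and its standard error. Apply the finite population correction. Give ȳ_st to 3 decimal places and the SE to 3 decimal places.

ȳ_st ≈ 15.895, SE ≈ 0.528

ȳ_st = Σ W_h ȳ_h = (780·16.54 + 640·15.11)/1420 = 15.89549
V̂(ȳ_st) = Σ W_h² (1 − n_h/N_h) s_h²/n_h, with W_h = N_h/N and N = 1420:
  stratum A: (780/1420)²·(1 − 101/780)·8.27²/101 = 0.17786
  stratum B: (640/1420)²·(1 − 114/640)·8.28²/114 = 0.100403
V̂(ȳ_st) = 0.278262
SE(ȳ_st) = √0.278262 = 0.527506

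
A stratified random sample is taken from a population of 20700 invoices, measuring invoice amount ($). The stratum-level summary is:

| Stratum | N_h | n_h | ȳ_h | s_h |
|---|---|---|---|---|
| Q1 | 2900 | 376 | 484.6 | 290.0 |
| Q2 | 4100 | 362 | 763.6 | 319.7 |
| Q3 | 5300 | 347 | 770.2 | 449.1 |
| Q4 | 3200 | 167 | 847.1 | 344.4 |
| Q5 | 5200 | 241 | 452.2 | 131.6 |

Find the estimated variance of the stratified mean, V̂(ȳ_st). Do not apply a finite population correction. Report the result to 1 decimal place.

V̂(ȳ_st) ≈ 75.1

V̂(ȳ_st) = Σ W_h² s_h²/n_h, with W_h = N_h/N and N = 20700:
  stratum Q1: (2900/20700)²·290.0²/376 = 4.38999
  stratum Q2: (4100/20700)²·319.7²/362 = 11.0765
  stratum Q3: (5300/20700)²·449.1²/347 = 38.1037
  stratum Q4: (3200/20700)²·344.4²/167 = 16.9734
  stratum Q5: (5200/20700)²·131.6²/241 = 4.53483
V̂(ȳ_st) = 75.0785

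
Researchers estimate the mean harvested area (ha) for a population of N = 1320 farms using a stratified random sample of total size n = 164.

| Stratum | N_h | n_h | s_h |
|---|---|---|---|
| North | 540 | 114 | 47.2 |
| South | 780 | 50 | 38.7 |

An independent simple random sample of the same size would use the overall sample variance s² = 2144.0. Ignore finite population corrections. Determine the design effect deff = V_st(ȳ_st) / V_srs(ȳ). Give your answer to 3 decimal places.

deff ≈ 1.050

V̂(ȳ_st) = Σ W_h² s_h²/n_h, with W_h = N_h/N and N = 1320:
  stratum North: (540/1320)²·47.2²/114 = 3.27054
  stratum South: (780/1320)²·38.7²/50 = 10.4591
V_st = 13.7296
V_srs = s²/n = 2144.0/164 = 13.0732
deff = V_st / V_srs = 13.7296/13.0732 = 1.0502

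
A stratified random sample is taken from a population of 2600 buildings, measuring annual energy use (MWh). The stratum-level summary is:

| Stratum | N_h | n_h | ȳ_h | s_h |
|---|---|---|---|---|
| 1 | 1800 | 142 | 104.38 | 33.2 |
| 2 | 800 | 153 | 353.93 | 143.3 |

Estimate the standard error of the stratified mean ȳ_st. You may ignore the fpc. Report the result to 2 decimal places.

SE(ȳ_st) ≈ 4.05

V̂(ȳ_st) = Σ W_h² s_h²/n_h, with W_h = N_h/N and N = 2600:
  stratum 1: (1800/2600)²·33.2²/142 = 3.72037
  stratum 2: (800/2600)²·143.3²/153 = 12.7067
V̂(ȳ_st) = 16.4271
SE(ȳ_st) = √16.4271 = 4.05304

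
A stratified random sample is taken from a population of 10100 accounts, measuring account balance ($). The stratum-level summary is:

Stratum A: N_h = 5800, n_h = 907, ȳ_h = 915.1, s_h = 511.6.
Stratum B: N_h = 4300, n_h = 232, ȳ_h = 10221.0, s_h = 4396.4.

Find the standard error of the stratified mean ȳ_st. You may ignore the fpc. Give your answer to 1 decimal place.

V̂(ȳ_st) = Σ W_h² s_h²/n_h, with W_h = N_h/N and N = 10100:
  stratum A: (5800/10100)²·511.6²/907 = 95.1628
  stratum B: (4300/10100)²·4396.4²/232 = 15100.8
V̂(ȳ_st) = 15196
SE(ȳ_st) = √15196 = 123.272

SE(ȳ_st) ≈ 123.3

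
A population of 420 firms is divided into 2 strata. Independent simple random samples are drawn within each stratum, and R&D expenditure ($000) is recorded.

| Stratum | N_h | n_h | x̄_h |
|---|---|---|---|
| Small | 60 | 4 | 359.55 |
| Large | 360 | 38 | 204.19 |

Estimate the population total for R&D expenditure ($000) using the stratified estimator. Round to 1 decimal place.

τ̂_st ≈ 95081.4

τ̂_st = Σ N_h x̄_h = 60·359.55 + 360·204.19 = 95081.4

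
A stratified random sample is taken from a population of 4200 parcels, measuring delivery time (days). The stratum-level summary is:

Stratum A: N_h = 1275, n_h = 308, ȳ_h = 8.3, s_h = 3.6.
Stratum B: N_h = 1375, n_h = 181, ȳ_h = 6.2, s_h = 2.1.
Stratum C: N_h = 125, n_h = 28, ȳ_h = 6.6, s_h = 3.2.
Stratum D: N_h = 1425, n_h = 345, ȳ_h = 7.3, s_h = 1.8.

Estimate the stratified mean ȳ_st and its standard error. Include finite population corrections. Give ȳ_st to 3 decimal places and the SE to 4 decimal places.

ȳ_st = Σ W_h ȳ_h = (1275·8.3 + 1375·6.2 + 125·6.6 + 1425·7.3)/4200 = 7.22262
V̂(ȳ_st) = Σ W_h² (1 − n_h/N_h) s_h²/n_h, with W_h = N_h/N and N = 4200:
  stratum A: (1275/4200)²·(1 − 308/1275)·3.6²/308 = 0.00294098
  stratum B: (1375/4200)²·(1 − 181/1375)·2.1²/181 = 0.00226761
  stratum C: (125/4200)²·(1 − 28/125)·3.2²/28 = 0.000251377
  stratum D: (1425/4200)²·(1 − 345/1425)·1.8²/345 = 0.000819343
V̂(ȳ_st) = 0.00627931
SE(ȳ_st) = √0.00627931 = 0.0792421

ȳ_st ≈ 7.223, SE ≈ 0.0792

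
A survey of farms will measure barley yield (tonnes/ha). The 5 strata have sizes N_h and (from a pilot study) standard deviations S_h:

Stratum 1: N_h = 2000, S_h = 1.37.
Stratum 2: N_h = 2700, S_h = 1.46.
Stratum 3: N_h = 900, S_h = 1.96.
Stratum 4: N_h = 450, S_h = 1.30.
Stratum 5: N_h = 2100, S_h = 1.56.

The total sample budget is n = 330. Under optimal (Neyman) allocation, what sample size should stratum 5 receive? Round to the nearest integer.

Neyman allocation: n_h = n · N_h S_h / Σ N_i S_i, with n = 330.
  stratum 1: N_h·S_h = 2000·1.37 = 2740.00
  stratum 2: N_h·S_h = 2700·1.46 = 3942.00
  stratum 3: N_h·S_h = 900·1.96 = 1764.00
  stratum 4: N_h·S_h = 450·1.30 = 585.00
  stratum 5: N_h·S_h = 2100·1.56 = 3276.00
Σ N_h S_h = 12307.00
n for stratum 5 = 330·3276.00/12307.00 = 87.843 → 88

88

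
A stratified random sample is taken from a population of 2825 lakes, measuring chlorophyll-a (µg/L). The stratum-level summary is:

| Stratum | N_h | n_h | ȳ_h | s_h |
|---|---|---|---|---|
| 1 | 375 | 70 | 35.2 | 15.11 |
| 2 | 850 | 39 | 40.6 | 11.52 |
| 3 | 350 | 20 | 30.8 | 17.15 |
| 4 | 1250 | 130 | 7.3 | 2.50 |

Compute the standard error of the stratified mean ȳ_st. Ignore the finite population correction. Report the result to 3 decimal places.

SE(ȳ_st) ≈ 0.775

V̂(ȳ_st) = Σ W_h² s_h²/n_h, with W_h = N_h/N and N = 2825:
  stratum 1: (375/2825)²·15.11²/70 = 0.057472
  stratum 2: (850/2825)²·11.52²/39 = 0.308064
  stratum 3: (350/2825)²·17.15²/20 = 0.225734
  stratum 4: (1250/2825)²·2.50²/130 = 0.00941282
V̂(ȳ_st) = 0.600683
SE(ȳ_st) = √0.600683 = 0.775038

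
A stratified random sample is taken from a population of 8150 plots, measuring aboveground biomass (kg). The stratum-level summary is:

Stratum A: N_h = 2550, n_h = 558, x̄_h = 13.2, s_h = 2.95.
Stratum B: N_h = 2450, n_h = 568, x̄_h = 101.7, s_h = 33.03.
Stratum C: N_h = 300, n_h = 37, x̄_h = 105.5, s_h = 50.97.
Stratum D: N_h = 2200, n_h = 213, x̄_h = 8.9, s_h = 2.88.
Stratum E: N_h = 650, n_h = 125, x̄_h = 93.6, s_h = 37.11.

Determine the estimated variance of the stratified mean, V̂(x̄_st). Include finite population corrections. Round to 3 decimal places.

V̂(x̄_st) ≈ 0.277

V̂(x̄_st) = Σ W_h² (1 − n_h/N_h) s_h²/n_h, with W_h = N_h/N and N = 8150:
  stratum A: (2550/8150)²·(1 − 558/2550)·2.95²/558 = 0.00119268
  stratum B: (2450/8150)²·(1 − 568/2450)·33.03²/568 = 0.133334
  stratum C: (300/8150)²·(1 − 37/300)·50.97²/37 = 0.0834045
  stratum D: (2200/8150)²·(1 − 213/2200)·2.88²/213 = 0.00256278
  stratum E: (650/8150)²·(1 − 125/650)·37.11²/125 = 0.0566017
V̂(x̄_st) = 0.277095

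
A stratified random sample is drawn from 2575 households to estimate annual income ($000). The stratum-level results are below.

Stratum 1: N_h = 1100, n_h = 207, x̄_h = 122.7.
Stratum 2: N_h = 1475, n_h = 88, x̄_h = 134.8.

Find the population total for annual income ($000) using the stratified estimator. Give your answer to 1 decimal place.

τ̂_st = Σ N_h x̄_h = 1100·122.7 + 1475·134.8 = 333800.0

τ̂_st ≈ 333800.0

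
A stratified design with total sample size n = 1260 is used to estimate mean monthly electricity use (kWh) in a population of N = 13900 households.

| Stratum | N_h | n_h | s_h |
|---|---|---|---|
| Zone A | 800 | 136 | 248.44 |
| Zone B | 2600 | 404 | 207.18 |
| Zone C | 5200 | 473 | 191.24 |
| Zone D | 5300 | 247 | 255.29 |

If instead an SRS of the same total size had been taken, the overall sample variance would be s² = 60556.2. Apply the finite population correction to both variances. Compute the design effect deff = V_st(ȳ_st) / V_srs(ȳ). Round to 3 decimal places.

V̂(ȳ_st) = Σ W_h² (1 − n_h/N_h) s_h²/n_h, with W_h = N_h/N and N = 13900:
  stratum Zone A: (800/13900)²·(1 − 136/800)·248.44²/136 = 1.24776
  stratum Zone B: (2600/13900)²·(1 − 404/2600)·207.18²/404 = 3.13972
  stratum Zone C: (5200/13900)²·(1 − 473/5200)·191.24²/473 = 9.83684
  stratum Zone D: (5300/13900)²·(1 − 247/5300)·255.29²/247 = 36.5735
V_st = 50.7978
V_srs = (1 − 1260/13900)·60556.2/1260 = 43.7039
deff = V_st / V_srs = 50.7978/43.7039 = 1.1623

deff ≈ 1.162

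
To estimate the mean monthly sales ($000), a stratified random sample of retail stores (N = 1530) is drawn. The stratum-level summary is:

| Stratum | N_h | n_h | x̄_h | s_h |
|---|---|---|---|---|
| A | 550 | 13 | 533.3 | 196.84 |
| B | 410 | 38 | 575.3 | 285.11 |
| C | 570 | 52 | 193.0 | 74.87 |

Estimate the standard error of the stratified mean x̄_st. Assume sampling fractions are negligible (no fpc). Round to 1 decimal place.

SE(x̄_st) ≈ 23.5

V̂(x̄_st) = Σ W_h² s_h²/n_h, with W_h = N_h/N and N = 1530:
  stratum A: (550/1530)²·196.84²/13 = 385.146
  stratum B: (410/1530)²·285.11²/38 = 153.612
  stratum C: (570/1530)²·74.87²/52 = 14.9616
V̂(x̄_st) = 553.72
SE(x̄_st) = √553.72 = 23.5313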